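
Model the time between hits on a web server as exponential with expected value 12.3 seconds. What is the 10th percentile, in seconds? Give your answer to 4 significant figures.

The rate is λ = 1/12.3 = 0.0813008 per second.
Set 1 − e^(−λt) = 0.1, so t = −ln(0.9)/λ = 0.10536/0.0813008 ≈ 1.29593 seconds.

1.296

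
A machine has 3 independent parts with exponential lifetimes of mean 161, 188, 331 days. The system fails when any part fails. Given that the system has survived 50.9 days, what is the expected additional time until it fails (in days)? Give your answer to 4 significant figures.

68.72

First-failure rate Σλ = 1/161 + 1/188 + 1/331 = 0.0145515.
By memorylessness the expected residual is 1/Σλ = 68.7215 days, regardless of the 50.9 already elapsed.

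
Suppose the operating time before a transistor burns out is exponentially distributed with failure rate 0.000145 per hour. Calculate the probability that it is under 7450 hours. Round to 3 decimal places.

0.660

P(X ≤ 7450) = 1 − e^(−λ·7450) = 1 − e^(−1.0802) ≈ 0.660.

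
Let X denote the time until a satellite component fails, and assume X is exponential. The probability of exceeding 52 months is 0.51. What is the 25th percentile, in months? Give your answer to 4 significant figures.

e^(−λ·52) = 0.51 ⇒ λ = −ln(0.51)/52 = 0.0129489.
25th percentile: 1 − e^(−λt) = 0.25, t = −ln(0.75)/λ = 22.2167 months.

22.22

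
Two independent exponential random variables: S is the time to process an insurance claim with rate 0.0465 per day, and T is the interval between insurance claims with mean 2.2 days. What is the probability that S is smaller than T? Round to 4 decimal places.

λ_1 = 0.0465, λ_2 = 1/2.2 = 0.454545.
For independent exponentials, P(S < T) = λ_1/(λ_1+λ_2) = 0.0465/0.501045 ≈ 0.0928.

0.0928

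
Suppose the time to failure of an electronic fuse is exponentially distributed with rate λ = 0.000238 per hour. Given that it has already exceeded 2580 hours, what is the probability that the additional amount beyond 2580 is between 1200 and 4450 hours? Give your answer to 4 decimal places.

0.4048

Memoryless: the residual past 2580 is again Exp(λ).
P(1200 < residual < 4450) = e^(−λ·1200) − e^(−λ·4450) = 0.75156 − 0.34677 ≈ 0.4048.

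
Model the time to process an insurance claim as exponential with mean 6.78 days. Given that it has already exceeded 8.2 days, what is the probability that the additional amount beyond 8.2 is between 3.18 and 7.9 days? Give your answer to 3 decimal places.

0.314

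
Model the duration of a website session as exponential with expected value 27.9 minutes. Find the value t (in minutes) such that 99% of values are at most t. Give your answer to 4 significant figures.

128.5

The rate is λ = 1/27.9 = 0.0358423 per minute.
Set 1 − e^(−λt) = 0.99, so t = −ln(0.01)/λ = 4.6052/0.0358423 ≈ 128.484 minutes.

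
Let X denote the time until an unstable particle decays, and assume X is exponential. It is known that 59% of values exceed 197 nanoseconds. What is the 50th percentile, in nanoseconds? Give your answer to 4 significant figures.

e^(−λ·197) = 0.59 ⇒ λ = −ln(0.59)/197 = 0.00267834.
50th percentile: 1 − e^(−λt) = 0.5, t = −ln(0.5)/λ = 258.797 nanoseconds.

258.8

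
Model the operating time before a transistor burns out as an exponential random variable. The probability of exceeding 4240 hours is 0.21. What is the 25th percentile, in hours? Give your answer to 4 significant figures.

e^(−λ·4240) = 0.21 ⇒ λ = −ln(0.21)/4240 = 0.000368077.
25th percentile: 1 − e^(−λt) = 0.25, t = −ln(0.75)/λ = 781.581 hours.

781.6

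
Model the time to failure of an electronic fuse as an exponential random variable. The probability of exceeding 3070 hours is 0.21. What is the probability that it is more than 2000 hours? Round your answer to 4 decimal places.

e^(−λ·3070) = 0.21 ⇒ λ = −ln(0.21)/3070 = 0.000508354.
P(X > 2000) = e^(−0.000508354·2000) = e^(−1.0167) ≈ 0.3618.

0.3618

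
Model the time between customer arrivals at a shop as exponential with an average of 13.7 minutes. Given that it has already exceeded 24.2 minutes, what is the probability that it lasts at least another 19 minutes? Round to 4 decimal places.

The rate is λ = 1/13.7 = 0.0729927 per minute.
P(X > s+t | X > s) = e^(−λ(s+t))/e^(−λs) = e^(−λt), independent of s = 24.2.
P(X > 19) = e^(−1.3869) ≈ 0.2499.

0.2499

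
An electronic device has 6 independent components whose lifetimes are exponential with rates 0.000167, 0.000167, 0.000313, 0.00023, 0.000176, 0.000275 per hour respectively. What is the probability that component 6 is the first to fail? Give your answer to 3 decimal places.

The time to first failure is exponential with rate Σλ = 0.000167 + 0.000167 + 0.000313 + 0.00023 + 0.000176 + 0.000275 = 0.001328.
P(component 6 first) = λ_6/Σλ = 0.000275/0.001328 ≈ 0.207.

0.207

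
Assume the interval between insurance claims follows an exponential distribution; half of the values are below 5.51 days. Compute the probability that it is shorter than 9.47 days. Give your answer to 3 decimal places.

0.696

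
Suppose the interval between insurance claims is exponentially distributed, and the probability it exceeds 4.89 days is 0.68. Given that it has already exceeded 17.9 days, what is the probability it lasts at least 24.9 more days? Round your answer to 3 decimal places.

0.140

From e^(−λ·4.89) = 0.68, λ = −ln(0.68)/4.89 = 0.0788676.
Memoryless: P(X > 17.9+24.9 | X > 17.9) = P(X > 24.9) = e^(−0.0788676·24.9) ≈ 0.140.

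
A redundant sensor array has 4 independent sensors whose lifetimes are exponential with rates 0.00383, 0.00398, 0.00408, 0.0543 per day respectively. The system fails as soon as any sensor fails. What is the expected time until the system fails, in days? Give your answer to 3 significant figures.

The time to first failure is exponential with rate Σλ = 0.00383 + 0.00398 + 0.00408 + 0.0543 = 0.06619.
E[min] = 1/Σλ = 1/0.06619 = 15.108 days.

15.1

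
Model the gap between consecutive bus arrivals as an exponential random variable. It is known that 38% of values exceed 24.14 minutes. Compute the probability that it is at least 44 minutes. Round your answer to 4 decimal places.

0.1714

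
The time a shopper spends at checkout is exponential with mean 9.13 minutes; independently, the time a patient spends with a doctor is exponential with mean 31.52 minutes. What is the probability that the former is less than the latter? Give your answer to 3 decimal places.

λ_1 = 1/9.13 = 0.109529, λ_2 = 1/31.52 = 0.0317259.
For independent exponentials, P(the former < the latter) = λ_1/(λ_1+λ_2) = 0.109529/0.141255 ≈ 0.775.

0.775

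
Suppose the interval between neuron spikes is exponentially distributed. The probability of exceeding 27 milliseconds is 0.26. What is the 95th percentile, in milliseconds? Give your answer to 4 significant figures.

60.04

e^(−λ·27) = 0.26 ⇒ λ = −ln(0.26)/27 = 0.0498916.
95th percentile: 1 − e^(−λt) = 0.95, t = −ln(0.05)/λ = 60.0448 milliseconds.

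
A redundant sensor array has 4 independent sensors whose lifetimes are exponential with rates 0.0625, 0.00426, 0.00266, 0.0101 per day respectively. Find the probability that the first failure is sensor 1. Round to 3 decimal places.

0.786

The time to first failure is exponential with rate Σλ = 0.0625 + 0.00426 + 0.00266 + 0.0101 = 0.07952.
P(sensor 1 first) = λ_1/Σλ = 0.0625/0.07952 ≈ 0.786.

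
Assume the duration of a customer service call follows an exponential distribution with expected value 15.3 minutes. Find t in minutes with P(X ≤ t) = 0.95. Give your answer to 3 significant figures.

45.8

The rate is λ = 1/15.3 = 0.0653595 per minute.
Set 1 − e^(−λt) = 0.95, so t = −ln(0.05)/λ = 2.9957/0.0653595 ≈ 45.8347 minutes.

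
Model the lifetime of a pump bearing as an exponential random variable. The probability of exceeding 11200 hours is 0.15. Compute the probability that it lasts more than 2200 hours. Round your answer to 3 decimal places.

e^(−λ·11200) = 0.15 ⇒ λ = −ln(0.15)/11200 = 0.000169386.
P(X > 2200) = e^(−0.000169386·2200) = e^(−0.37265) ≈ 0.689.

0.689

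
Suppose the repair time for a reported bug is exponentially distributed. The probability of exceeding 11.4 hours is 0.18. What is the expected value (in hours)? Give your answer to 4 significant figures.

e^(−λ·11.4) = 0.18 ⇒ λ = −ln(0.18)/11.4 = 0.150421.
Mean = 1/λ = 6.64801 hours.

6.648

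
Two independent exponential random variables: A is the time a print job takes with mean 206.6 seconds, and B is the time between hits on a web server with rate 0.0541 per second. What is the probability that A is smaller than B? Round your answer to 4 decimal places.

0.0821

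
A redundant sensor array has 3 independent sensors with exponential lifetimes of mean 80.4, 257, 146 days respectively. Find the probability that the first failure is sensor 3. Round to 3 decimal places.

Rates: λ_i = 1/mean_i → 0.0124378, 0.00389105, 0.00684932; Σλ = 0.0231782.
P(sensor 3 first) = λ_3/Σλ = 0.00684932/0.0231782 ≈ 0.296.

0.296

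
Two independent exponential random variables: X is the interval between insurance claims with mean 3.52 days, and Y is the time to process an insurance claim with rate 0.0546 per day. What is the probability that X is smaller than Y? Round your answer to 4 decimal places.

0.8388

λ_1 = 1/3.52 = 0.284091, λ_2 = 0.0546.
For independent exponentials, P(X < Y) = λ_1/(λ_1+λ_2) = 0.284091/0.338691 ≈ 0.8388.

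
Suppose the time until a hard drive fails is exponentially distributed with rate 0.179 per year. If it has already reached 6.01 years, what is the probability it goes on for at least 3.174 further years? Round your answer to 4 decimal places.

By the memoryless property, P(X > 6.01+3.174 | X > 6.01) = P(X > 3.174).
P(X > 3.174) = e^(−0.56815) ≈ 0.5666.

0.5666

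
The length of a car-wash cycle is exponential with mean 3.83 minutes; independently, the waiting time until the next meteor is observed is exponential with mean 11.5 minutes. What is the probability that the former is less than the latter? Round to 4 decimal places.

0.7502

λ_1 = 1/3.83 = 0.261097, λ_2 = 1/11.5 = 0.0869565.
For independent exponentials, P(the former < the latter) = λ_1/(λ_1+λ_2) = 0.261097/0.348053 ≈ 0.7502.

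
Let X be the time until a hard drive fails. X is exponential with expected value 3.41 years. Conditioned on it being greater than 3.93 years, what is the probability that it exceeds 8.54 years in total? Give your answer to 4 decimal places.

0.2587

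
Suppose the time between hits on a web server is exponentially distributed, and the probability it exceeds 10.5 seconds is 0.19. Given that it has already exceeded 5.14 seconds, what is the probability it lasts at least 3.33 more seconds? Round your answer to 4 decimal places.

0.5906

From e^(−λ·10.5) = 0.19, λ = −ln(0.19)/10.5 = 0.158165.
Memoryless: P(X > 5.14+3.33 | X > 5.14) = P(X > 3.33) = e^(−0.158165·3.33) ≈ 0.5906.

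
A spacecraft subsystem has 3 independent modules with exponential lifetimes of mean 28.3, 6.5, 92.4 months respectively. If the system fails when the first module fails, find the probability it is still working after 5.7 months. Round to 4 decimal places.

The first failure time is exponential with rate Σλ_i = 1/28.3 + 1/6.5 + 1/92.4 = 0.200004 per month.
P(min > 5.7) = e^(−0.200004·5.7) = e^(−1.14) ≈ 0.3198.

0.3198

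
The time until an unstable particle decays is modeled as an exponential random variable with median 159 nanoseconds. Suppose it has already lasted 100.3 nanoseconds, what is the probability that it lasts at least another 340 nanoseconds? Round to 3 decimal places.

0.227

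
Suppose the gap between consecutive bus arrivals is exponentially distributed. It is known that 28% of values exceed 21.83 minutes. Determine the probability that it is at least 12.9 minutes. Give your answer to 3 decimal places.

0.471

e^(−λ·21.83) = 0.28 ⇒ λ = −ln(0.28)/21.83 = 0.0583127.
P(X > 12.9) = e^(−0.0583127·12.9) = e^(−0.75223) ≈ 0.471.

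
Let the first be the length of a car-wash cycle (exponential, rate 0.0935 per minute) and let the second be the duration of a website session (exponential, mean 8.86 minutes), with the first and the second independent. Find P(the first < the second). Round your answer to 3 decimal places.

λ_1 = 0.0935, λ_2 = 1/8.86 = 0.112867.
For independent exponentials, P(the first < the second) = λ_1/(λ_1+λ_2) = 0.0935/0.206367 ≈ 0.453.

0.453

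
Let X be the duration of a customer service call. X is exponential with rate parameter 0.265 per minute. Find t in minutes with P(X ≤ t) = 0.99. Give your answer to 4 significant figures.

17.38

Set 1 − e^(−λt) = 0.99, so t = −ln(0.01)/λ = 4.6052/0.265 ≈ 17.378 minutes.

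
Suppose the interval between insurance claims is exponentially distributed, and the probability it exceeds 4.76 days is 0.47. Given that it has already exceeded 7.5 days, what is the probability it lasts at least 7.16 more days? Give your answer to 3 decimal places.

0.321

From e^(−λ·4.76) = 0.47, λ = −ln(0.47)/4.76 = 0.158618.
Memoryless: P(X > 7.5+7.16 | X > 7.5) = P(X > 7.16) = e^(−0.158618·7.16) ≈ 0.321.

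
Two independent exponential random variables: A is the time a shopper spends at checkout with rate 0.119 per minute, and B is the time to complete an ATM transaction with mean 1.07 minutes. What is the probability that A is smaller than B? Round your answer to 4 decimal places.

λ_1 = 0.119, λ_2 = 1/1.07 = 0.934579.
For independent exponentials, P(A < B) = λ_1/(λ_1+λ_2) = 0.119/1.05358 ≈ 0.1129.

0.1129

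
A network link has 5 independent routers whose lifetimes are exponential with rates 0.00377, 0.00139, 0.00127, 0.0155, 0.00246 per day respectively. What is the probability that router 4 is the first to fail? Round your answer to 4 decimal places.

0.6355

The time to first failure is exponential with rate Σλ = 0.00377 + 0.00139 + 0.00127 + 0.0155 + 0.00246 = 0.02439.
P(router 4 first) = λ_4/Σλ = 0.0155/0.02439 ≈ 0.6355.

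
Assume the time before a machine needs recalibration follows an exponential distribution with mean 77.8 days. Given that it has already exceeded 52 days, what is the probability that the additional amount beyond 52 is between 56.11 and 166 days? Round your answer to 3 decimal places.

0.368

The rate is λ = 1/77.8 = 0.0128535 per day.
Memoryless: the residual past 52 is again Exp(λ).
P(56.11 < residual < 166) = e^(−λ·56.11) − e^(−λ·166) = 0.48616 − 0.11840 ≈ 0.368.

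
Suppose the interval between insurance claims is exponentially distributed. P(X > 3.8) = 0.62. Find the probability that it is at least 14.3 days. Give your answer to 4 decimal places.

e^(−λ·3.8) = 0.62 ⇒ λ = −ln(0.62)/3.8 = 0.125799.
P(X > 14.3) = e^(−0.125799·14.3) = e^(−1.7989) ≈ 0.1655.

0.1655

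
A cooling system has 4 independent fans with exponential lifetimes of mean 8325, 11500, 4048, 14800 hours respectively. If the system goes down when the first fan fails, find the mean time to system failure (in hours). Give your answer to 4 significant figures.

The first failure time is exponential with rate Σλ_i = 1/8325 + 1/11500 + 1/4048 + 1/14800 = 0.00052168 per hour.
E[min] = 1/Σλ = 1/0.00052168 = 1916.88 hours.

1917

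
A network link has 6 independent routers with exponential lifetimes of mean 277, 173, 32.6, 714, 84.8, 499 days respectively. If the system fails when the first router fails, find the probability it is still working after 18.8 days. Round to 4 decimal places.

0.3538

The first failure time is exponential with rate Σλ_i = 1/277 + 1/173 + 1/32.6 + 1/714 + 1/84.8 + 1/499 = 0.0552623 per day.
P(min > 18.8) = e^(−0.0552623·18.8) = e^(−1.0389) ≈ 0.3538.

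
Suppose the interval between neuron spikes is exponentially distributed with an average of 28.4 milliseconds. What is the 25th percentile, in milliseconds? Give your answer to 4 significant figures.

The rate is λ = 1/28.4 = 0.0352113 per millisecond.
Set 1 − e^(−λt) = 0.25, so t = −ln(0.75)/λ = 0.28768/0.0352113 ≈ 8.17017 milliseconds.

8.170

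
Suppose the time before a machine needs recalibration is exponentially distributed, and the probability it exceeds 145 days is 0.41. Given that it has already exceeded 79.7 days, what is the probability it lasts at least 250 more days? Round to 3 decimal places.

0.215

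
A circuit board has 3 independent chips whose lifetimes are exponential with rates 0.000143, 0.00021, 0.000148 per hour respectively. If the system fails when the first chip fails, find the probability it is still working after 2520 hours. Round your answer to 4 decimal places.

0.2829

The time to first failure is exponential with rate Σλ = 0.000143 + 0.00021 + 0.000148 = 0.000501.
P(min > 2520) = e^(−0.000501·2520) = e^(−1.2625) ≈ 0.2829.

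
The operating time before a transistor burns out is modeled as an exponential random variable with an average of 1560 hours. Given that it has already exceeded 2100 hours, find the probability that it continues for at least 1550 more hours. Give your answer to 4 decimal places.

0.3702

The rate is λ = 1/1560 = 0.000641026 per hour.
The exponential is memoryless, so the remaining time is again Exp(λ): the condition X > 2100 is irrelevant.
P(X > 1550) = e^(−0.99359) ≈ 0.3702.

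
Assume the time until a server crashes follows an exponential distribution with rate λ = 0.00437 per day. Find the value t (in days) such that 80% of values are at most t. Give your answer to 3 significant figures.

Set 1 − e^(−λt) = 0.8, so t = −ln(0.2)/λ = 1.6094/0.00437 ≈ 368.292 days.

368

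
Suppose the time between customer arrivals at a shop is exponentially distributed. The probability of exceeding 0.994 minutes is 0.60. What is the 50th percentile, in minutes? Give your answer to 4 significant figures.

e^(−λ·0.994) = 0.60 ⇒ λ = −ln(0.60)/0.994 = 0.513909.
50th percentile: 1 − e^(−λt) = 0.5, t = −ln(0.5)/λ = 1.34877 minutes.

1.349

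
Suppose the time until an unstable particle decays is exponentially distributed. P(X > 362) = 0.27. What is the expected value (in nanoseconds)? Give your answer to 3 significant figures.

e^(−λ·362) = 0.27 ⇒ λ = −ln(0.27)/362 = 0.00361694.
Mean = 1/λ = 276.477 nanoseconds.

276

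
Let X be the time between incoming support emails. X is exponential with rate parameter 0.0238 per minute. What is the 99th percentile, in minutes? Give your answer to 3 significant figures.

193

Set 1 − e^(−λt) = 0.99, so t = −ln(0.01)/λ = 4.6052/0.0238 ≈ 193.495 minutes.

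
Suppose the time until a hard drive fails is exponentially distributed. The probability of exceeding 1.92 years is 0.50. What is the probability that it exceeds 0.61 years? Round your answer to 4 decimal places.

0.8023

e^(−λ·1.92) = 0.50 ⇒ λ = −ln(0.50)/1.92 = 0.361014.
P(X > 0.61) = e^(−0.361014·0.61) = e^(−0.22022) ≈ 0.8023.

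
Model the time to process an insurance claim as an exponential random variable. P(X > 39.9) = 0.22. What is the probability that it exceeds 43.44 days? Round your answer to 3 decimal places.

e^(−λ·39.9) = 0.22 ⇒ λ = −ln(0.22)/39.9 = 0.0379481.
P(X > 43.44) = e^(−0.0379481·43.44) = e^(−1.6485) ≈ 0.192.

0.192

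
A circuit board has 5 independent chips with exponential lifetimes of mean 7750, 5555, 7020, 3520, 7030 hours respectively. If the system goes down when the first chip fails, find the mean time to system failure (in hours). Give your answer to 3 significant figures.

1140

The first failure time is exponential with rate Σλ_i = 1/7750 + 1/5555 + 1/7020 + 1/3520 + 1/7030 = 0.000877839 per hour.
E[min] = 1/Σλ = 1/0.000877839 = 1139.16 hours.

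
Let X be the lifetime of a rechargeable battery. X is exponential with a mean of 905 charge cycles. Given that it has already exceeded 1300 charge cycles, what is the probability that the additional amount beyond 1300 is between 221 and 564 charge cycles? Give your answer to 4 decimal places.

The rate is λ = 1/905 = 0.00110497 per charge cycle.
Memoryless: the residual past 1300 is again Exp(λ).
P(221 < residual < 564) = e^(−λ·221) − e^(−λ·564) = 0.78333 − 0.53622 ≈ 0.2471.

0.2471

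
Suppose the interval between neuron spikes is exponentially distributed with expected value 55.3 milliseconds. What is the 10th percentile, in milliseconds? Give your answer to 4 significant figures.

The rate is λ = 1/55.3 = 0.0180832 per millisecond.
Set 1 − e^(−λt) = 0.1, so t = −ln(0.9)/λ = 0.10536/0.0180832 ≈ 5.82644 milliseconds.

5.826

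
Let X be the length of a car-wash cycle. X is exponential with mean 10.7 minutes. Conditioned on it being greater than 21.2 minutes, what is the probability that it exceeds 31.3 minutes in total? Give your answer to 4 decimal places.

0.3891

The rate is λ = 1/10.7 = 0.0934579 per minute.
By the memoryless property, P(X > 21.2+10.1 | X > 21.2) = P(X > 10.1).
P(X > 10.1) = e^(−0.94393) ≈ 0.3891.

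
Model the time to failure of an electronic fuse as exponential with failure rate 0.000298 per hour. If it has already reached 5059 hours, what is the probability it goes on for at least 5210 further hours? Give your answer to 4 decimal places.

The exponential is memoryless, so the remaining time is again Exp(λ): the condition X > 5059 is irrelevant.
P(X > 5210) = e^(−1.5526) ≈ 0.2117.

0.2117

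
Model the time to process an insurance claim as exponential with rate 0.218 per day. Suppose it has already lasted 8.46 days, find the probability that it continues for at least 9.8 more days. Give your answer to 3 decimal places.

P(X > s+t | X > s) = e^(−λ(s+t))/e^(−λs) = e^(−λt), independent of s = 8.46.
P(X > 9.8) = e^(−2.1364) ≈ 0.118.

0.118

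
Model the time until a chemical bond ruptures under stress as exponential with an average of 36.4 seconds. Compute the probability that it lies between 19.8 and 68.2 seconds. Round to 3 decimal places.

0.427

The rate is λ = 1/36.4 = 0.0274725 per second.
P(19.8 < X < 68.2) = e^(−λ·19.8) − e^(−λ·68.2) = 0.58045 − 0.15357 ≈ 0.427.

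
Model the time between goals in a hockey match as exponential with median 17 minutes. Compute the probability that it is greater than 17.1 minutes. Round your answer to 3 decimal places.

0.498

For an exponential, median = ln(2)/λ, so λ = ln 2 / 17 = 0.0407734 per minute.
P(X > 17.1) = e^(−λ·17.1) = e^(−0.69722) ≈ 0.498.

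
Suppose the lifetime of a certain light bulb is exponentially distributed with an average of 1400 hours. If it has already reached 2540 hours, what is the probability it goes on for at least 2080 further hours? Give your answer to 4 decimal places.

The rate is λ = 1/1400 = 0.000714286 per hour.
P(X > s+t | X > s) = e^(−λ(s+t))/e^(−λs) = e^(−λt), independent of s = 2540.
P(X > 2080) = e^(−1.4857) ≈ 0.2263.

0.2263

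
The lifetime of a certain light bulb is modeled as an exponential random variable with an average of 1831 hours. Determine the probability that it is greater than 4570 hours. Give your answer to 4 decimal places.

0.0824

The rate is λ = 1/1831 = 0.00054615 per hour.
P(X > 4570) = e^(−λ·4570) = e^(−2.4959) ≈ 0.0824.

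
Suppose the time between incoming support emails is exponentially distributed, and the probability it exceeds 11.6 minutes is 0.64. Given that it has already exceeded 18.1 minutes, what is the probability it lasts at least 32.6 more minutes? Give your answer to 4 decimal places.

0.2853

From e^(−λ·11.6) = 0.64, λ = −ln(0.64)/11.6 = 0.038473.
Memoryless: P(X > 18.1+32.6 | X > 18.1) = P(X > 32.6) = e^(−0.038473·32.6) ≈ 0.2853.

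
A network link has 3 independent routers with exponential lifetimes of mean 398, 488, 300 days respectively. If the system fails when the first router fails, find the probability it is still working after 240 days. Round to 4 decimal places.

The first failure time is exponential with rate Σλ_i = 1/398 + 1/488 + 1/300 = 0.00789508 per day.
P(min > 240) = e^(−0.00789508·240) = e^(−1.8948) ≈ 0.1503.

0.1503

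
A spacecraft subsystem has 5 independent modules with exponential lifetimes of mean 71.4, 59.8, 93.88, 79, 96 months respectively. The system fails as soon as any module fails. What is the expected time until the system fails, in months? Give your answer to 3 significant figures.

15.5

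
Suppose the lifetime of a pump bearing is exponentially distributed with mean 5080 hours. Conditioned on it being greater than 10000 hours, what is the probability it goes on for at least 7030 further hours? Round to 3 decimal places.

0.251

The rate is λ = 1/5080 = 0.00019685 per hour.
By the memoryless property, P(X > 10000+7030 | X > 10000) = P(X > 7030).
P(X > 7030) = e^(−1.3839) ≈ 0.251.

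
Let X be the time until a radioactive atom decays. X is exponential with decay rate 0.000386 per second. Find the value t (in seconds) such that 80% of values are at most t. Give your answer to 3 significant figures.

4170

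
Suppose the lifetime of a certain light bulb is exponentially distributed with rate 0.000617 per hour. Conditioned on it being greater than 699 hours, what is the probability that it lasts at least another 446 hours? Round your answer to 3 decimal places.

0.759

By the memoryless property, P(X > 699+446 | X > 699) = P(X > 446).
P(X > 446) = e^(−0.27518) ≈ 0.759.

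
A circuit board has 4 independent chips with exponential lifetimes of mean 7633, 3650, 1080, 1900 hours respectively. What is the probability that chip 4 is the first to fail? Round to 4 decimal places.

Rates: λ_i = 1/mean_i → 0.00013101, 0.000273973, 0.000925926, 0.000526316; Σλ = 0.00185722.
P(chip 4 first) = λ_4/Σλ = 0.000526316/0.00185722 ≈ 0.2834.

0.2834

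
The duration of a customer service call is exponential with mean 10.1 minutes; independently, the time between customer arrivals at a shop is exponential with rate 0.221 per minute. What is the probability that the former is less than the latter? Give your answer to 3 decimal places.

λ_1 = 1/10.1 = 0.0990099, λ_2 = 0.221.
For independent exponentials, P(the former < the latter) = λ_1/(λ_1+λ_2) = 0.0990099/0.32001 ≈ 0.309.

0.309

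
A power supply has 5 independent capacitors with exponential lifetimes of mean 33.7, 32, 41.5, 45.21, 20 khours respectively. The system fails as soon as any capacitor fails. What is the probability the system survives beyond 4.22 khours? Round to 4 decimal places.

0.5152

The first failure time is exponential with rate Σλ_i = 1/33.7 + 1/32 + 1/41.5 + 1/45.21 + 1/20 = 0.157139 per khour.
P(min > 4.22) = e^(−0.157139·4.22) = e^(−0.66313) ≈ 0.5152.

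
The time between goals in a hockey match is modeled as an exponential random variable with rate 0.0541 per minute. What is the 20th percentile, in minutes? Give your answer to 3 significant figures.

Set 1 − e^(−λt) = 0.2, so t = −ln(0.8)/λ = 0.22314/0.0541 ≈ 4.12465 minutes.

4.12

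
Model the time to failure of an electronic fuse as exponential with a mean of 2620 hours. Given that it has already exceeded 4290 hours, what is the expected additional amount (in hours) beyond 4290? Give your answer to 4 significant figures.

2620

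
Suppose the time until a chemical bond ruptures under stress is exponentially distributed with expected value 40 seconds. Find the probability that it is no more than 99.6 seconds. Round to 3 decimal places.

0.917

The rate is λ = 1/40 = 0.025 per second.
P(X ≤ 99.6) = 1 − e^(−λ·99.6) = 1 − e^(−2.49) ≈ 0.917.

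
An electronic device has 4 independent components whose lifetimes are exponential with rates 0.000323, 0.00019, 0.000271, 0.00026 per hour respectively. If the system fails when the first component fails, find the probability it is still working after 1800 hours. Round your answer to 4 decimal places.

The time to first failure is exponential with rate Σλ = 0.000323 + 0.00019 + 0.000271 + 0.00026 = 0.001044.
P(min > 1800) = e^(−0.001044·1800) = e^(−1.8792) ≈ 0.1527.

0.1527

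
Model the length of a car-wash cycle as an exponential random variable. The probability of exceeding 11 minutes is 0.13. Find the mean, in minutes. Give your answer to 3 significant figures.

5.39

e^(−λ·11) = 0.13 ⇒ λ = −ln(0.13)/11 = 0.185475.
Mean = 1/λ = 5.39157 minutes.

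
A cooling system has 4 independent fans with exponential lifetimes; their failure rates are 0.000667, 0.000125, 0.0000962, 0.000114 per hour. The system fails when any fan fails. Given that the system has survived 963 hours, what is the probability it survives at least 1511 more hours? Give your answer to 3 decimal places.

Time to first failure ~ Exp(Σλ) with Σλ = 0.0010022.
By memorylessness, P(T > 963+1511 | T > 963) = P(T > 1511) = e^(−0.0010022·1511) ≈ 0.220.

0.220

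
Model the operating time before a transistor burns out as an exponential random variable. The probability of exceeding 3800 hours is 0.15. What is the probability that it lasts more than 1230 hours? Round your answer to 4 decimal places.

0.5411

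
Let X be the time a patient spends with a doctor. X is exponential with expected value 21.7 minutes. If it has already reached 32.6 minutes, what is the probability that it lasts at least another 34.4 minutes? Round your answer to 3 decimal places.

0.205

The rate is λ = 1/21.7 = 0.0460829 per minute.
P(X > s+t | X > s) = e^(−λ(s+t))/e^(−λs) = e^(−λt), independent of s = 32.6.
P(X > 34.4) = e^(−1.5853) ≈ 0.205.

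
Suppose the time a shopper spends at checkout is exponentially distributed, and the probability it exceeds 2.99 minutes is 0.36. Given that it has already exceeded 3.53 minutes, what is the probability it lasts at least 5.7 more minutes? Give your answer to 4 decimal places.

0.1426

From e^(−λ·2.99) = 0.36, λ = −ln(0.36)/2.99 = 0.341689.
Memoryless: P(X > 3.53+5.7 | X > 3.53) = P(X > 5.7) = e^(−0.341689·5.7) ≈ 0.1426.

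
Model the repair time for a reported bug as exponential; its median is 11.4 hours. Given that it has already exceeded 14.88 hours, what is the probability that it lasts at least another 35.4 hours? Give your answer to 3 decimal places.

For an exponential, median = ln(2)/λ, so λ = ln 2 / 11.4 = 0.0608024 per hour.
P(X > s+t | X > s) = e^(−λ(s+t))/e^(−λs) = e^(−λt), independent of s = 14.88.
P(X > 35.4) = e^(−2.1524) ≈ 0.116.

0.116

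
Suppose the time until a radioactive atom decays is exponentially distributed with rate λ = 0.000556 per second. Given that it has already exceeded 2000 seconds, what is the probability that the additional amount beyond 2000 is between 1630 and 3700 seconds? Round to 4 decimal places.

Memoryless: the residual past 2000 is again Exp(λ).
P(1630 < residual < 3700) = e^(−λ·1630) − e^(−λ·3700) = 0.40402 − 0.12781 ≈ 0.2762.

0.2762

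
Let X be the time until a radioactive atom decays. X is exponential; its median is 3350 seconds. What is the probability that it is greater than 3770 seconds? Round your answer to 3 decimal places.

0.458

For an exponential, median = ln(2)/λ, so λ = ln 2 / 3350 = 0.00020691 per second.
P(X > 3770) = e^(−λ·3770) = e^(−0.78005) ≈ 0.458.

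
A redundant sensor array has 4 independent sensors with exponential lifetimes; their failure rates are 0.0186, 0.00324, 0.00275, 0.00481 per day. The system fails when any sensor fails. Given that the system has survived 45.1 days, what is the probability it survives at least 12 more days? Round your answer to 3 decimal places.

0.703

Time to first failure ~ Exp(Σλ) with Σλ = 0.0294.
By memorylessness, P(T > 45.1+12 | T > 45.1) = P(T > 12) = e^(−0.0294·12) ≈ 0.703.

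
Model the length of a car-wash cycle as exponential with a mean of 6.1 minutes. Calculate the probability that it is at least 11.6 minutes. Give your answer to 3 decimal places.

0.149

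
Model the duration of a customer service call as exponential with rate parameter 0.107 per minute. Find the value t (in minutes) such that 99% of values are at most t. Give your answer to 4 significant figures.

43.04

Set 1 − e^(−λt) = 0.99, so t = −ln(0.01)/λ = 4.6052/0.107 ≈ 43.039 minutes.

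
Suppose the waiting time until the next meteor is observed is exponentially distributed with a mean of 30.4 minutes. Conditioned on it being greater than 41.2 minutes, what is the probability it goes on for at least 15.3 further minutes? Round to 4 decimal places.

0.6045

The rate is λ = 1/30.4 = 0.0328947 per minute.
By the memoryless property, P(X > 41.2+15.3 | X > 41.2) = P(X > 15.3).
P(X > 15.3) = e^(−0.50329) ≈ 0.6045.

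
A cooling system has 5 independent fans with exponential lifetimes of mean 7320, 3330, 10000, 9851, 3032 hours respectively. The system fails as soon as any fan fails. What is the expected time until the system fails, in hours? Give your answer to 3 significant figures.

1030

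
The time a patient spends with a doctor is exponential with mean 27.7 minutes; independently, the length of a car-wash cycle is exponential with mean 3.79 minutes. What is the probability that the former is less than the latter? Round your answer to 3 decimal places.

0.120

λ_1 = 1/27.7 = 0.0361011, λ_2 = 1/3.79 = 0.263852.
For independent exponentials, P(the former < the latter) = λ_1/(λ_1+λ_2) = 0.0361011/0.299953 ≈ 0.120.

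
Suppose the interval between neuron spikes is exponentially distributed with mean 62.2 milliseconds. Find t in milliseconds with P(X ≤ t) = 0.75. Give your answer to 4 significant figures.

86.23

The rate is λ = 1/62.2 = 0.0160772 per millisecond.
Set 1 − e^(−λt) = 0.75, so t = −ln(0.25)/λ = 1.3863/0.0160772 ≈ 86.2275 milliseconds.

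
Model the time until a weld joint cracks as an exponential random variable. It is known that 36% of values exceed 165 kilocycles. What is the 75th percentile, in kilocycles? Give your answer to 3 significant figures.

224

e^(−λ·165) = 0.36 ⇒ λ = −ln(0.36)/165 = 0.00619183.
75th percentile: 1 − e^(−λt) = 0.75, t = −ln(0.25)/λ = 223.891 kilocycles.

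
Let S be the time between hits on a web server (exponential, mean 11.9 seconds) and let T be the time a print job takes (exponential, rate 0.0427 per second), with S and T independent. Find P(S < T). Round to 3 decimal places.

λ_1 = 1/11.9 = 0.0840336, λ_2 = 0.0427.
For independent exponentials, P(S < T) = λ_1/(λ_1+λ_2) = 0.0840336/0.126734 ≈ 0.663.

0.663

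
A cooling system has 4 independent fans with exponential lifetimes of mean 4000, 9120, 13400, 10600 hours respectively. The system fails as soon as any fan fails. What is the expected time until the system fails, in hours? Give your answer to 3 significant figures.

1890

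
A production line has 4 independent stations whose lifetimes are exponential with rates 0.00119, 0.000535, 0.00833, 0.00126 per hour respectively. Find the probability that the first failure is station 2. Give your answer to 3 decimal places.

The time to first failure is exponential with rate Σλ = 0.00119 + 0.000535 + 0.00833 + 0.00126 = 0.011315.
P(station 2 first) = λ_2/Σλ = 0.000535/0.011315 ≈ 0.047.

0.047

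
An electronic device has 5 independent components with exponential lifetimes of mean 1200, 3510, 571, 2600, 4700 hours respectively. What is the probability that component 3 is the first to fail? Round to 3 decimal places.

0.505

Rates: λ_i = 1/mean_i → 0.000833333, 0.0002849, 0.00175131, 0.000384615, 0.000212766; Σλ = 0.00346693.
P(component 3 first) = λ_3/Σλ = 0.00175131/0.00346693 ≈ 0.505.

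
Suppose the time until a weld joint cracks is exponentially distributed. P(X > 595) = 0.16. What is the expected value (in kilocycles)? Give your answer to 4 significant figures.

324.7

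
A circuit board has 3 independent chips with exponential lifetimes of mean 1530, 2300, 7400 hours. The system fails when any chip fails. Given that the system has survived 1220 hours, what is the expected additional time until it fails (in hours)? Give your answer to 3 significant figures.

817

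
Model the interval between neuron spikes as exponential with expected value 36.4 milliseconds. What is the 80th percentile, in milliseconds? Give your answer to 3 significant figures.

The rate is λ = 1/36.4 = 0.0274725 per millisecond.
Set 1 − e^(−λt) = 0.8, so t = −ln(0.2)/λ = 1.6094/0.0274725 ≈ 58.5835 milliseconds.

58.6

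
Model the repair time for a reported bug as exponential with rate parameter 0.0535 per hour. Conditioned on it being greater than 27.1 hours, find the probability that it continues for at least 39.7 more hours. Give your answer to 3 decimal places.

0.120

P(X > s+t | X > s) = e^(−λ(s+t))/e^(−λs) = e^(−λt), independent of s = 27.1.
P(X > 39.7) = e^(−2.124) ≈ 0.120.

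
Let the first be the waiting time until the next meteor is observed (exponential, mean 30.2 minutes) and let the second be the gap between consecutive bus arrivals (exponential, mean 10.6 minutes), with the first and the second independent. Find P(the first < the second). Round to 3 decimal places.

0.260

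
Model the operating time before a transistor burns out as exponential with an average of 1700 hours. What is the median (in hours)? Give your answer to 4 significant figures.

1178

The rate is λ = 1/1700 = 0.000588235 per hour.
Set 1 − e^(−λt) = 0.5, so t = −ln(0.5)/λ = 0.69315/0.000588235 ≈ 1178.35 hours.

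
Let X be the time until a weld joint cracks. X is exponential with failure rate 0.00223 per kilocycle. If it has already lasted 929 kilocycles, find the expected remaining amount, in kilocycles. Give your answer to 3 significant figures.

448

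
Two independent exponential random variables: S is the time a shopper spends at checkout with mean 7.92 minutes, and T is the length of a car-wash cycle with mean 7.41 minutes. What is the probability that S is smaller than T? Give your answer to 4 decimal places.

0.4834

λ_1 = 1/7.92 = 0.126263, λ_2 = 1/7.41 = 0.134953.
For independent exponentials, P(S < T) = λ_1/(λ_1+λ_2) = 0.126263/0.261215 ≈ 0.4834.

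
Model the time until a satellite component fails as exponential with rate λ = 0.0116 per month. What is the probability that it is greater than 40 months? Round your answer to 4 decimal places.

0.6288

P(X > 40) = e^(−λ·40) = e^(−0.464) ≈ 0.6288.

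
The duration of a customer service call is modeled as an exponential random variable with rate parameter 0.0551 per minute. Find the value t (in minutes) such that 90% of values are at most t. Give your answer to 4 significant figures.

41.79

Set 1 − e^(−λt) = 0.9, so t = −ln(0.1)/λ = 2.3026/0.0551 ≈ 41.7892 minutes.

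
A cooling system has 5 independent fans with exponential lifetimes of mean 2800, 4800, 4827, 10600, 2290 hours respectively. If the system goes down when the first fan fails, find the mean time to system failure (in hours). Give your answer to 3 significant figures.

The first failure time is exponential with rate Σλ_i = 1/2800 + 1/4800 + 1/4827 + 1/10600 + 1/2290 = 0.00130367 per hour.
E[min] = 1/Σλ = 1/0.00130367 = 767.068 hours.

767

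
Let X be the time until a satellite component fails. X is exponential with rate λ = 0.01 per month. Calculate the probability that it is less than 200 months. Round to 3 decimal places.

P(X ≤ 200) = 1 − e^(−λ·200) = 1 − e^(−2) ≈ 0.865.

0.865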